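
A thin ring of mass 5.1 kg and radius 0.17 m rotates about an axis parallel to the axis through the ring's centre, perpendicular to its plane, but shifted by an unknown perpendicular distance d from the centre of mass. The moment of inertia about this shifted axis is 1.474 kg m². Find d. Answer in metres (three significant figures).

About the centre-of-mass axis, I_cm = MR² = (5.1)(0.17)² = 0.14739 kg m².
Parallel axis theorem: I = I_cm + Md², so Md² = 1.474 − 0.14739 = 1.3266 kg m².
d = √(1.3266 / 5.1) = 0.51002 m.

0.510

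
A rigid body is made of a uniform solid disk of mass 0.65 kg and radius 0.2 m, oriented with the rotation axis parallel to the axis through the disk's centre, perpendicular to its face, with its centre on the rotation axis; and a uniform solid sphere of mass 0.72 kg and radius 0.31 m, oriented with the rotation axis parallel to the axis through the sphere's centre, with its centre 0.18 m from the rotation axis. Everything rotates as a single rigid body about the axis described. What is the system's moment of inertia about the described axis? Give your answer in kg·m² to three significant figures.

Solid disk: I_cm = (1/2)MR² = (1/2)(0.65)(0.2)² = 0.013 kg·m²; axis through the centre, so I = 0.013 kg·m².
Solid sphere: I_cm = (2/5)MR² = (2/5)(0.72)(0.31)² = 0.027677 kg·m²; centre at d = 0.18 m, so I = I_cm + Md² gives I = 0.027677 + (0.72)(0.18)² = 0.051005 kg·m².
Total I = 0.013 + 0.051005 = 0.064005 kg·m².

0.0640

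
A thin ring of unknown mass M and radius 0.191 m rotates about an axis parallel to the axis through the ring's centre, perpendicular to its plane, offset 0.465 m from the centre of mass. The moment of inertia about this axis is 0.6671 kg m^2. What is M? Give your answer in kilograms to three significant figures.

2.64

I = I_cm + Md² = MR² + Md² = M·[1·(0.191)² + (0.465)²] = M·0.25271.
So M = 0.6671 / 0.25271 = 2.6398 kg.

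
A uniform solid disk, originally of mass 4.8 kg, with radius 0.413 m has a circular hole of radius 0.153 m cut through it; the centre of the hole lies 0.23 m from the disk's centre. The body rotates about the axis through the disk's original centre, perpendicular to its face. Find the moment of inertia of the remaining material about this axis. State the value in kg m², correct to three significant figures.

Unpierced body about its centre: I₀ = (1/2)MR² = (1/2)(4.8)(0.413)² = 0.40937 kg m².
The removed disk has mass m = M·(r/R)² = (4.8)(0.153/0.413)² = 0.65876 kg (same uniform areal density).
Its moment of inertia about the rotation axis (parallel-axis theorem): I_hole = (1/2)mr² + md² = (1/2)(0.65876)(0.153)² + (0.65876)(0.23)² = 0.042559 kg m².
Treating the hole as negative mass, I = I₀ − I_hole = 0.40937 − 0.042559 = 0.36681 kg m².

0.367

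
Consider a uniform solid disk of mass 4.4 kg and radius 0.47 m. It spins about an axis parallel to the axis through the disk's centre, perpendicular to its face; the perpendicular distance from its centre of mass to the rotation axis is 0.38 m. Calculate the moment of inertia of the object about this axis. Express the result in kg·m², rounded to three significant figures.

I_cm = (1/2)MR² = (1/2)(4.4)(0.47)² = 0.48598 kg·m²; centre at d = 0.38 m, so I = I_cm + Md² gives I = 0.48598 + (4.4)(0.38)² = 1.1213 kg·m².

1.12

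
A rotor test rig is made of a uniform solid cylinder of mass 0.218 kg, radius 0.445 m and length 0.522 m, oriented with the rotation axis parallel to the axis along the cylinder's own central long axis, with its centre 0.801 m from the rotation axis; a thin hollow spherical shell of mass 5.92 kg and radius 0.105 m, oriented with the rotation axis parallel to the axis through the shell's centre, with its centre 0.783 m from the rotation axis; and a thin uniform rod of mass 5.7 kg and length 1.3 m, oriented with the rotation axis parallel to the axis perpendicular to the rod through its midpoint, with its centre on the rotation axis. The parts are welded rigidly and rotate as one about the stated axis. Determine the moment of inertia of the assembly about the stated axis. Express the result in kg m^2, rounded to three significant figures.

Solid cylinder: I_cm = (1/2)MR² = (1/2)(0.218)(0.445)² = 0.021585 kg m^2; centre at d = 0.801 m, so the parallel axis theorem gives I = 0.021585 + (0.218)(0.801)² = 0.16145 kg m^2.
Spherical shell: I_cm = (2/3)MR² = (2/3)(5.92)(0.105)² = 0.043512 kg m^2; centre at d = 0.783 m, so the parallel axis theorem gives I = 0.043512 + (5.92)(0.783)² = 3.673 kg m^2.
Thin rod: I_cm = (1/12)ML² = (1/12)(5.7)(1.3)² = 0.80275 kg m^2; axis through the centre, so I = 0.80275 kg m^2.
Total I = 0.16145 + 3.673 + 0.80275 = 4.6372 kg m^2.

4.64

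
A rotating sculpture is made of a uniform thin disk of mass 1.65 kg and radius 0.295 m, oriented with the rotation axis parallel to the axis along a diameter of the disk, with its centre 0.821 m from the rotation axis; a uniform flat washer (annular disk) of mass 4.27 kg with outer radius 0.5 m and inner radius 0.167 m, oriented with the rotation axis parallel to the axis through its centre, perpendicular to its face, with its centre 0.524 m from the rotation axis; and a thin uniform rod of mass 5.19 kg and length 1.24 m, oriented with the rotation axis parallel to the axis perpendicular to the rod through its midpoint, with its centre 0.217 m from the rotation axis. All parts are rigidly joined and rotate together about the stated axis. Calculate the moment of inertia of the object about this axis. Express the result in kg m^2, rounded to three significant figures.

Thin disk: I_cm = (1/4)MR² = (1/4)(1.65)(0.295)² = 0.035898 kg m^2; centre at d = 0.821 m, so the parallel axis theorem gives I = 0.035898 + (1.65)(0.821)² = 1.1481 kg m^2.
Annular disk: I_cm = (1/2)M(R²+r²) = (1/2)(4.27)[(0.5)² + (0.167)²] = 0.59329 kg m^2; centre at d = 0.524 m, so the parallel axis theorem gives I = 0.59329 + (4.27)(0.524)² = 1.7657 kg m^2.
Thin rod: I_cm = (1/12)ML² = (1/12)(5.19)(1.24)² = 0.66501 kg m^2; centre at d = 0.217 m, so the parallel axis theorem gives I = 0.66501 + (5.19)(0.217)² = 0.9094 kg m^2.
Total I = 1.1481 + 1.7657 + 0.9094 = 3.8232 kg m^2.

3.82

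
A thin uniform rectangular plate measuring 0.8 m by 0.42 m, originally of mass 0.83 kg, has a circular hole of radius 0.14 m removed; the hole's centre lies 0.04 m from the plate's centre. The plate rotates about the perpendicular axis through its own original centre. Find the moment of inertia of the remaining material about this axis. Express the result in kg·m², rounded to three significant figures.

Unpierced body about its centre: I₀ = (1/12)M(a²+b²) = (1/12)(0.83)[(0.8)² + (0.42)²] = 0.056468 kg·m².
The removed disk has mass m = M·πr²/(ab) = (0.83)·π(0.14)²/(0.8·0.42) = 0.15211 kg (same uniform areal density).
Its moment of inertia about the rotation axis (parallel-axis theorem): I_hole = (1/2)mr² + md² = (1/2)(0.15211)(0.14)² + (0.15211)(0.04)² = 0.001734 kg·m².
Treating the hole as negative mass, I = I₀ − I_hole = 0.056468 − 0.001734 = 0.054734 kg·m².

0.0547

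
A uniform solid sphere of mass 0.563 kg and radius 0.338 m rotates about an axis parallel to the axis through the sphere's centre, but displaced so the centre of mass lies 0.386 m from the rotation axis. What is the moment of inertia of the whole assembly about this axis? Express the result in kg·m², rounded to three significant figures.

I_cm = (2/5)MR² = (2/5)(0.563)(0.338)² = 0.025728 kg·m²; centre at d = 0.386 m, so I = I_cm + Md² gives I = 0.025728 + (0.563)(0.386)² = 0.10961 kg·m².

0.110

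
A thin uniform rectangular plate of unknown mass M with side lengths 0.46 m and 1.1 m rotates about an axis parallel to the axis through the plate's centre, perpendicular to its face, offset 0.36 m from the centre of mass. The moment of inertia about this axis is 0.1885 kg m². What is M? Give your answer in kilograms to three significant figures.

I = I_cm + Md² = (1/12)M(a²+b²) + Md² = M·[0.0833333·[(0.46)² + (1.1)²] + (0.36)²] = M·0.24807.
So M = 0.1885 / 0.24807 = 0.75988 kg.

0.760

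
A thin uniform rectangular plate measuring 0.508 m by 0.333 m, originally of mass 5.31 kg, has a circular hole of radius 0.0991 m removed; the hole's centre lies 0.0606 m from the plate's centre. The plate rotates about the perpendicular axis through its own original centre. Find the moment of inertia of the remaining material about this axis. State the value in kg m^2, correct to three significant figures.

0.155

Unpierced body about its centre: I₀ = (1/12)M(a²+b²) = (1/12)(5.31)[(0.508)² + (0.333)²] = 0.16326 kg m^2.
The removed disk has mass m = M·πr²/(ab) = (5.31)·π(0.0991)²/(0.508·0.333) = 0.96846 kg (same uniform areal density).
Its moment of inertia about the rotation axis (parallel-axis theorem): I_hole = (1/2)mr² + md² = (1/2)(0.96846)(0.0991)² + (0.96846)(0.0606)² = 0.0083121 kg m^2.
Treating the hole as negative mass, I = I₀ − I_hole = 0.16326 − 0.0083121 = 0.15495 kg m^2.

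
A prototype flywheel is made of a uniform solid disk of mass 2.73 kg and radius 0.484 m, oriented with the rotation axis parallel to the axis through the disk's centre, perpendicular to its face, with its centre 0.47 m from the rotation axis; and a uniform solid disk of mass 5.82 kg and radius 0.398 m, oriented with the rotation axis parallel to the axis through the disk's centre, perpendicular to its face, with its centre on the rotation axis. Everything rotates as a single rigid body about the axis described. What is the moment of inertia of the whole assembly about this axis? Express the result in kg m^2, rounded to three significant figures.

Solid disk: I_cm = (1/2)MR² = (1/2)(2.73)(0.484)² = 0.31976 kg m^2; centre at d = 0.47 m, so I = I_cm + Md² gives I = 0.31976 + (2.73)(0.47)² = 0.92282 kg m^2.
Solid disk: I_cm = (1/2)MR² = (1/2)(5.82)(0.398)² = 0.46096 kg m^2; axis through the centre, so I = 0.46096 kg m^2.
Total I = 0.92282 + 0.46096 = 1.3838 kg m^2.

1.38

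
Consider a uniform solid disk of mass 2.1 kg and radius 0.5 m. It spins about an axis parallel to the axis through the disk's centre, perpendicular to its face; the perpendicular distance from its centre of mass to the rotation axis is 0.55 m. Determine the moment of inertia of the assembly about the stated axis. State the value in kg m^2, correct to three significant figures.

I_cm = (1/2)MR² = (1/2)(2.1)(0.5)² = 0.2625 kg m^2; centre at d = 0.55 m, so I = I_cm + Md² gives I = 0.2625 + (2.1)(0.55)² = 0.89775 kg m^2.

0.898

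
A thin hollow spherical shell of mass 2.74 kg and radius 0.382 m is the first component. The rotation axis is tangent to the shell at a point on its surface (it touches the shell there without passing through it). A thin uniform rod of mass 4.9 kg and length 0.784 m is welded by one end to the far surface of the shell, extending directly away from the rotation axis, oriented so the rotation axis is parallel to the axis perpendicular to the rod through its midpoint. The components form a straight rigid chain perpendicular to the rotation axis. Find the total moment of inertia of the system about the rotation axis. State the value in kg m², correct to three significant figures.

7.47

Spherical shell: I_cm = (2/3)MR² = (2/3)(2.74)(0.382)² = 0.26655 kg m²; centre at d = 0.382 m, so I = I_cm + Md² gives I = 0.26655 + (2.74)(0.382)² = 0.66639 kg m².
Thin rod: I_cm = (1/12)ML² = (1/12)(4.9)(0.784)² = 0.25098 kg m²; centre at d = 0.382 + 0.382 + 0.392 = 1.156 m, so I = I_cm + Md² gives I = 0.25098 + (4.9)(1.156)² = 6.799 kg m².
Total I = 0.66639 + 6.799 = 7.4654 kg m².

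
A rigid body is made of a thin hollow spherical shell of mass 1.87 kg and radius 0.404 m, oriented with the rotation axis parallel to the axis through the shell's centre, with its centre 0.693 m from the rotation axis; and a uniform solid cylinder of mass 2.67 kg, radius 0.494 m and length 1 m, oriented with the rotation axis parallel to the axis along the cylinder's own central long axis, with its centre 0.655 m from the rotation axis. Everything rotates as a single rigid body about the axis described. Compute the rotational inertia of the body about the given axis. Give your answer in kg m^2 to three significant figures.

Spherical shell: I_cm = (2/3)MR² = (2/3)(1.87)(0.404)² = 0.20348 kg m^2; centre at d = 0.693 m, so the parallel axis theorem gives I = 0.20348 + (1.87)(0.693)² = 1.1015 kg m^2.
Solid cylinder: I_cm = (1/2)MR² = (1/2)(2.67)(0.494)² = 0.32579 kg m^2; centre at d = 0.655 m, so the parallel axis theorem gives I = 0.32579 + (2.67)(0.655)² = 1.4713 kg m^2.
Total I = 1.1015 + 1.4713 = 2.5728 kg m^2.

2.57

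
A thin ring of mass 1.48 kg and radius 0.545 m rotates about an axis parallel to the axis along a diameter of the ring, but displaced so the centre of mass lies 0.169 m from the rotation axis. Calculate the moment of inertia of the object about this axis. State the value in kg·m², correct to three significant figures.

I_cm = (1/2)MR² = (1/2)(1.48)(0.545)² = 0.2198 kg·m²; centre at d = 0.169 m, so the parallel axis theorem gives I = 0.2198 + (1.48)(0.169)² = 0.26207 kg·m².

0.262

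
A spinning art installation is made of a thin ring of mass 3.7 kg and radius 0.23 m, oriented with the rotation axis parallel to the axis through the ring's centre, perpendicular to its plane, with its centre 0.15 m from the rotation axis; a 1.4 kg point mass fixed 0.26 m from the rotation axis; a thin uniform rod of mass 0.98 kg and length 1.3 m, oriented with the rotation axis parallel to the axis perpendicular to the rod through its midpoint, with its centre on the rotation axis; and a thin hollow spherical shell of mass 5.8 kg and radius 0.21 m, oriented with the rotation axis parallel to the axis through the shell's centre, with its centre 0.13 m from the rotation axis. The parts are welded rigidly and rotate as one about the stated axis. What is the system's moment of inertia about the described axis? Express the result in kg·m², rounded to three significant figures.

0.780

Thin ring: I_cm = MR² = (3.7)(0.23)² = 0.19573 kg·m²; centre at d = 0.15 m, so the parallel axis theorem gives I = 0.19573 + (3.7)(0.15)² = 0.27898 kg·m².
Point mass: I_cm = 0; centre at d = 0.26 m, so the parallel axis theorem gives I = 0 + (1.4)(0.26)² = 0.09464 kg·m².
Thin rod: I_cm = (1/12)ML² = (1/12)(0.98)(1.3)² = 0.13802 kg·m²; axis through the centre, so I = 0.13802 kg·m².
Spherical shell: I_cm = (2/3)MR² = (2/3)(5.8)(0.21)² = 0.17052 kg·m²; centre at d = 0.13 m, so the parallel axis theorem gives I = 0.17052 + (5.8)(0.13)² = 0.26854 kg·m².
Total I = 0.27898 + 0.09464 + 0.13802 + 0.26854 = 0.78018 kg·m².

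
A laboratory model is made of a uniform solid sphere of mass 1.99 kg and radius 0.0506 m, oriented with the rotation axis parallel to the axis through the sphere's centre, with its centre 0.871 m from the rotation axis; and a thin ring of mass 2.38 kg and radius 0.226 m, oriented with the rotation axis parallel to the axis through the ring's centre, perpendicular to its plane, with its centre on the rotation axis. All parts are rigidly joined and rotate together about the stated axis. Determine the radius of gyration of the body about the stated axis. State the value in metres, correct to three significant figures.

0.611

Solid sphere: I_cm = (2/5)MR² = (2/5)(1.99)(0.0506)² = 0.002038 kg m²; centre at d = 0.871 m, so the parallel axis theorem gives I = 0.002038 + (1.99)(0.871)² = 1.5117 kg m².
Thin ring: I_cm = MR² = (2.38)(0.226)² = 0.12156 kg m²; axis through the centre, so I = 0.12156 kg m².
Total I = 1.6333 kg m²; total mass M = 4.37 kg.
k = √(I/M) = √(1.6333/4.37) = 0.61135 m.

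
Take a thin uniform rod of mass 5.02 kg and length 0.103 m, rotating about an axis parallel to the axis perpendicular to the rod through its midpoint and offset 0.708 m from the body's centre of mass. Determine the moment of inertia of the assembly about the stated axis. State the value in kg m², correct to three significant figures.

2.52

I_cm = (1/12)ML² = (1/12)(5.02)(0.103)² = 0.0044381 kg m²; centre at d = 0.708 m, so the parallel axis theorem gives I = 0.0044381 + (5.02)(0.708)² = 2.5208 kg m².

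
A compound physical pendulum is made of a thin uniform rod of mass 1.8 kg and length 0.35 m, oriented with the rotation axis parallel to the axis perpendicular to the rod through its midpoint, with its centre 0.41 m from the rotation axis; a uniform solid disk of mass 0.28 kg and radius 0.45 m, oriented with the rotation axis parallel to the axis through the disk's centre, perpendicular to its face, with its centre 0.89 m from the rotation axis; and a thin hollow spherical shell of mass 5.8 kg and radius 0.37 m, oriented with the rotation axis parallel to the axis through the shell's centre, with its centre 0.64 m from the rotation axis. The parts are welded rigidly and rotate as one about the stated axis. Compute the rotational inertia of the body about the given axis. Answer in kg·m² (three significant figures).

Thin rod: I_cm = (1/12)ML² = (1/12)(1.8)(0.35)² = 0.018375 kg·m²; centre at d = 0.41 m, so I = I_cm + Md² gives I = 0.018375 + (1.8)(0.41)² = 0.32095 kg·m².
Solid disk: I_cm = (1/2)MR² = (1/2)(0.28)(0.45)² = 0.02835 kg·m²; centre at d = 0.89 m, so I = I_cm + Md² gives I = 0.02835 + (0.28)(0.89)² = 0.25014 kg·m².
Spherical shell: I_cm = (2/3)MR² = (2/3)(5.8)(0.37)² = 0.52935 kg·m²; centre at d = 0.64 m, so I = I_cm + Md² gives I = 0.52935 + (5.8)(0.64)² = 2.905 kg·m².
Total I = 0.32095 + 0.25014 + 2.905 = 3.4761 kg·m².

3.48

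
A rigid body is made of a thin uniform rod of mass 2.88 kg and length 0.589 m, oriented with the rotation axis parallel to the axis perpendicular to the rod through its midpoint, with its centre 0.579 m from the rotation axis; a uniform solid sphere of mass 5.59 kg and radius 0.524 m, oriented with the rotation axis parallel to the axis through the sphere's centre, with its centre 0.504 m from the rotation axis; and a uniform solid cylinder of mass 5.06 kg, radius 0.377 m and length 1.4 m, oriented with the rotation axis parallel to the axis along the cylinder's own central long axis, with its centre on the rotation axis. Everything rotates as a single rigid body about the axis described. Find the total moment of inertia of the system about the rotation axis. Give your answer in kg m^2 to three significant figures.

3.44

Thin rod: I_cm = (1/12)ML² = (1/12)(2.88)(0.589)² = 0.083261 kg m^2; centre at d = 0.579 m, so the parallel axis theorem gives I = 0.083261 + (2.88)(0.579)² = 1.0488 kg m^2.
Solid sphere: I_cm = (2/5)MR² = (2/5)(5.59)(0.524)² = 0.61395 kg m^2; centre at d = 0.504 m, so the parallel axis theorem gives I = 0.61395 + (5.59)(0.504)² = 2.0339 kg m^2.
Solid cylinder: I_cm = (1/2)MR² = (1/2)(5.06)(0.377)² = 0.35959 kg m^2; axis through the centre, so I = 0.35959 kg m^2.
Total I = 1.0488 + 2.0339 + 0.35959 = 3.4422 kg m^2.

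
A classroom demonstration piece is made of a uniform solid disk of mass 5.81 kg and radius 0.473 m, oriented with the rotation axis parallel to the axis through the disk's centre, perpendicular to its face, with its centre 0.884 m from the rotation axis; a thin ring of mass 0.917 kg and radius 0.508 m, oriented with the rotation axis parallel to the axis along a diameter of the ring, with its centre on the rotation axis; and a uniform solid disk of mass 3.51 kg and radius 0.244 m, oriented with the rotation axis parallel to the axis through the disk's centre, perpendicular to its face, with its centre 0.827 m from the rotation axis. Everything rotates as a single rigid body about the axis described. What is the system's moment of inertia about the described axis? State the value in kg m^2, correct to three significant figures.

Solid disk: I_cm = (1/2)MR² = (1/2)(5.81)(0.473)² = 0.64993 kg m^2; centre at d = 0.884 m, so I = I_cm + Md² gives I = 0.64993 + (5.81)(0.884)² = 5.1902 kg m^2.
Thin ring: I_cm = (1/2)MR² = (1/2)(0.917)(0.508)² = 0.11832 kg m^2; axis through the centre, so I = 0.11832 kg m^2.
Solid disk: I_cm = (1/2)MR² = (1/2)(3.51)(0.244)² = 0.10449 kg m^2; centre at d = 0.827 m, so I = I_cm + Md² gives I = 0.10449 + (3.51)(0.827)² = 2.5051 kg m^2.
Total I = 5.1902 + 0.11832 + 2.5051 = 7.8136 kg m^2.

7.81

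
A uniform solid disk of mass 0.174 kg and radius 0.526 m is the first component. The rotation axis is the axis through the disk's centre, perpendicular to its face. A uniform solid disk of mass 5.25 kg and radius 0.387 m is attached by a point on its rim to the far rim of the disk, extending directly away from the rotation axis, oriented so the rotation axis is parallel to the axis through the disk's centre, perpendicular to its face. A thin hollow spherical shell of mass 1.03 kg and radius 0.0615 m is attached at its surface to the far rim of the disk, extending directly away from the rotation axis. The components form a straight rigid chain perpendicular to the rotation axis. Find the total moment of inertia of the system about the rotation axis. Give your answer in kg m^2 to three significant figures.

Solid disk: I_cm = (1/2)MR² = (1/2)(0.174)(0.526)² = 0.024071 kg m^2; axis through the centre, so I = 0.024071 kg m^2.
Solid disk: I_cm = (1/2)MR² = (1/2)(5.25)(0.387)² = 0.39314 kg m^2; centre at d = 0.526 + 0.387 = 0.913 m, so the parallel axis theorem gives I = 0.39314 + (5.25)(0.913)² = 4.7694 kg m^2.
Spherical shell: I_cm = (2/3)MR² = (2/3)(1.03)(0.0615)² = 0.0025971 kg m^2; centre at d = 0.526 + 0.387 + 0.387 + 0.0615 = 1.3615 m, so the parallel axis theorem gives I = 0.0025971 + (1.03)(1.3615)² = 1.9119 kg m^2.
Total I = 0.024071 + 4.7694 + 1.9119 = 6.7053 kg m^2.

6.71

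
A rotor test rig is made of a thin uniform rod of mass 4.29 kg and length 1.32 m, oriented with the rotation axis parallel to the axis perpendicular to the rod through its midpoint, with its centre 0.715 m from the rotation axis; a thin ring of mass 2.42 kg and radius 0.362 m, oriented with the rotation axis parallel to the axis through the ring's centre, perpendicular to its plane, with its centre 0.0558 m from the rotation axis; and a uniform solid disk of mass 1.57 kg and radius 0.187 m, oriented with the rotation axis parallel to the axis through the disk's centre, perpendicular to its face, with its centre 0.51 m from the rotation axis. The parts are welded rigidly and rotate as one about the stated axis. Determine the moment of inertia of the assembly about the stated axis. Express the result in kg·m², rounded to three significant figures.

3.58

Thin rod: I_cm = (1/12)ML² = (1/12)(4.29)(1.32)² = 0.62291 kg·m²; centre at d = 0.715 m, so the parallel axis theorem gives I = 0.62291 + (4.29)(0.715)² = 2.8161 kg·m².
Thin ring: I_cm = MR² = (2.42)(0.362)² = 0.31713 kg·m²; centre at d = 0.0558 m, so the parallel axis theorem gives I = 0.31713 + (2.42)(0.0558)² = 0.32466 kg·m².
Solid disk: I_cm = (1/2)MR² = (1/2)(1.57)(0.187)² = 0.027451 kg·m²; centre at d = 0.51 m, so the parallel axis theorem gives I = 0.027451 + (1.57)(0.51)² = 0.43581 kg·m².
Total I = 2.8161 + 0.32466 + 0.43581 = 3.5765 kg·m².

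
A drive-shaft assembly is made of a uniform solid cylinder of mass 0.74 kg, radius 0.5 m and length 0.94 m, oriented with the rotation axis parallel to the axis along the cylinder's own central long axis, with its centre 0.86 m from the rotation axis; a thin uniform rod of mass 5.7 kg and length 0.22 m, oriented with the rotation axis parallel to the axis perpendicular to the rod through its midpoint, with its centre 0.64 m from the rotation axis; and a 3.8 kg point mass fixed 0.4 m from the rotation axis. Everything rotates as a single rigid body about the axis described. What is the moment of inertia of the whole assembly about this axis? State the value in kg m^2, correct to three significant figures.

3.61

Solid cylinder: I_cm = (1/2)MR² = (1/2)(0.74)(0.5)² = 0.0925 kg m^2; centre at d = 0.86 m, so I = I_cm + Md² gives I = 0.0925 + (0.74)(0.86)² = 0.6398 kg m^2.
Thin rod: I_cm = (1/12)ML² = (1/12)(5.7)(0.22)² = 0.02299 kg m^2; centre at d = 0.64 m, so I = I_cm + Md² gives I = 0.02299 + (5.7)(0.64)² = 2.3577 kg m^2.
Point mass: I_cm = 0; centre at d = 0.4 m, so I = I_cm + Md² gives I = 0 + (3.8)(0.4)² = 0.608 kg m^2.
Total I = 0.6398 + 2.3577 + 0.608 = 3.6055 kg m^2.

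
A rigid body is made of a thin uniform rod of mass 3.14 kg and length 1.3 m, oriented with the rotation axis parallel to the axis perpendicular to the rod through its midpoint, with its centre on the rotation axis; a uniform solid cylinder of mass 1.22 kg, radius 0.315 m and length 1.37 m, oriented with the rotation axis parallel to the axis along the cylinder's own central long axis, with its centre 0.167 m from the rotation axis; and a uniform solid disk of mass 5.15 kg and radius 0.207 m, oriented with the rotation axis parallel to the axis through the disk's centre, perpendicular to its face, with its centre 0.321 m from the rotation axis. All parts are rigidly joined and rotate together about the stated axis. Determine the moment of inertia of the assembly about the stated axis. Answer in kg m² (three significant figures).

Thin rod: I_cm = (1/12)ML² = (1/12)(3.14)(1.3)² = 0.44222 kg m²; axis through the centre, so I = 0.44222 kg m².
Solid cylinder: I_cm = (1/2)MR² = (1/2)(1.22)(0.315)² = 0.060527 kg m²; centre at d = 0.167 m, so I = I_cm + Md² gives I = 0.060527 + (1.22)(0.167)² = 0.094552 kg m².
Solid disk: I_cm = (1/2)MR² = (1/2)(5.15)(0.207)² = 0.11034 kg m²; centre at d = 0.321 m, so I = I_cm + Md² gives I = 0.11034 + (5.15)(0.321)² = 0.641 kg m².
Total I = 0.44222 + 0.094552 + 0.641 = 1.1778 kg m².

1.18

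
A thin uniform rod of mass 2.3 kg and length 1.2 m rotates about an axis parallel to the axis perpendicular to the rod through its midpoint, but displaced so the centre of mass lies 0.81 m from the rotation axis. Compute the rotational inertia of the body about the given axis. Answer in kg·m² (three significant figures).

I_cm = (1/12)ML² = (1/12)(2.3)(1.2)² = 0.276 kg·m²; centre at d = 0.81 m, so the parallel axis theorem gives I = 0.276 + (2.3)(0.81)² = 1.785 kg·m².

1.79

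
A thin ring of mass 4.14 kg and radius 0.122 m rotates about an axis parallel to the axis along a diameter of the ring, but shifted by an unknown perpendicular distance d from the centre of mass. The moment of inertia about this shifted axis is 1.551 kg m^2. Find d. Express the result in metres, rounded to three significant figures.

About the centre-of-mass axis, I_cm = (1/2)MR² = (1/2)(4.14)(0.122)² = 0.03081 kg m^2.
Parallel axis theorem: I = I_cm + Md², so Md² = 1.551 − 0.03081 = 1.5202 kg m^2.
d = √(1.5202 / 4.14) = 0.60597 m.

0.606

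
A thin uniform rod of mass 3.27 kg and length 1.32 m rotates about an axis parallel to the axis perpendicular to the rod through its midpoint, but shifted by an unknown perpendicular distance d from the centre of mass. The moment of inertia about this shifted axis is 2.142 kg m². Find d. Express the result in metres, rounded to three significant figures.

About the centre-of-mass axis, I_cm = (1/12)ML² = (1/12)(3.27)(1.32)² = 0.4748 kg m².
Parallel axis theorem: I = I_cm + Md², so Md² = 2.142 − 0.4748 = 1.6672 kg m².
d = √(1.6672 / 3.27) = 0.71403 m.

0.714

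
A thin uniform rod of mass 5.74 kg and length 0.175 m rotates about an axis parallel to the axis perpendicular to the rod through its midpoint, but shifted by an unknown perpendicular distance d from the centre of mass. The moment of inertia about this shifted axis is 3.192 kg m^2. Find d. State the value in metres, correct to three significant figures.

0.744

About the centre-of-mass axis, I_cm = (1/12)ML² = (1/12)(5.74)(0.175)² = 0.014649 kg m^2.
Parallel axis theorem: I = I_cm + Md², so Md² = 3.192 − 0.014649 = 3.1774 kg m^2.
d = √(3.1774 / 5.74) = 0.74401 m.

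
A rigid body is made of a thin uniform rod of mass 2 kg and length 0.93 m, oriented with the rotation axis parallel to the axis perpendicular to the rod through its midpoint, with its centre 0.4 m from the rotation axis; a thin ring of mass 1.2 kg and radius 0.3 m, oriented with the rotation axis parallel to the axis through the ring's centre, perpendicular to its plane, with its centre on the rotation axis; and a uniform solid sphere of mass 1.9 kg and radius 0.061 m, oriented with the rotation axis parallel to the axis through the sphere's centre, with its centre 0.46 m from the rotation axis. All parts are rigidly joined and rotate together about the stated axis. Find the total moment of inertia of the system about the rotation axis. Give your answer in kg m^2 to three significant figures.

0.977

Thin rod: I_cm = (1/12)ML² = (1/12)(2)(0.93)² = 0.14415 kg m^2; centre at d = 0.4 m, so I = I_cm + Md² gives I = 0.14415 + (2)(0.4)² = 0.46415 kg m^2.
Thin ring: I_cm = MR² = (1.2)(0.3)² = 0.108 kg m^2; axis through the centre, so I = 0.108 kg m^2.
Solid sphere: I_cm = (2/5)MR² = (2/5)(1.9)(0.061)² = 0.002828 kg m^2; centre at d = 0.46 m, so I = I_cm + Md² gives I = 0.002828 + (1.9)(0.46)² = 0.40487 kg m^2.
Total I = 0.46415 + 0.108 + 0.40487 = 0.97702 kg m^2.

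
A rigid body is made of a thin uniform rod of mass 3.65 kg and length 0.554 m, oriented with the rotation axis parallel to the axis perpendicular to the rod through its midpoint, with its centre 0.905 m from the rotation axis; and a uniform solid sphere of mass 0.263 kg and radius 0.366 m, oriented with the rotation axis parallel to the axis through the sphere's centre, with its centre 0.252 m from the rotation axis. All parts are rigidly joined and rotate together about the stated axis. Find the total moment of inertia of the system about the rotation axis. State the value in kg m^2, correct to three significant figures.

Thin rod: I_cm = (1/12)ML² = (1/12)(3.65)(0.554)² = 0.093354 kg m^2; centre at d = 0.905 m, so I = I_cm + Md² gives I = 0.093354 + (3.65)(0.905)² = 3.0828 kg m^2.
Solid sphere: I_cm = (2/5)MR² = (2/5)(0.263)(0.366)² = 0.014092 kg m^2; centre at d = 0.252 m, so I = I_cm + Md² gives I = 0.014092 + (0.263)(0.252)² = 0.030794 kg m^2.
Total I = 3.0828 + 0.030794 = 3.1136 kg m^2.

3.11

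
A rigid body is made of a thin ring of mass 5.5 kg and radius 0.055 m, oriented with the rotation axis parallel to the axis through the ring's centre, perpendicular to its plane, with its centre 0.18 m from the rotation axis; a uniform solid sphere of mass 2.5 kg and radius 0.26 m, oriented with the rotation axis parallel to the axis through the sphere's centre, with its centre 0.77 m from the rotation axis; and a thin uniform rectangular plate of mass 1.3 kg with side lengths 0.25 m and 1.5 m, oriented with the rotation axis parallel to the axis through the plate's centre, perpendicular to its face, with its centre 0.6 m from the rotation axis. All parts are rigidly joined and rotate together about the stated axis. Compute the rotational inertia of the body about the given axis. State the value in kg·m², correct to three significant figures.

2.46

Thin ring: I_cm = MR² = (5.5)(0.055)² = 0.016637 kg·m²; centre at d = 0.18 m, so I = I_cm + Md² gives I = 0.016637 + (5.5)(0.18)² = 0.19484 kg·m².
Solid sphere: I_cm = (2/5)MR² = (2/5)(2.5)(0.26)² = 0.0676 kg·m²; centre at d = 0.77 m, so I = I_cm + Md² gives I = 0.0676 + (2.5)(0.77)² = 1.5499 kg·m².
Rectangular plate: I_cm = (1/12)M(a²+b²) = (1/12)(1.3)[(0.25)² + (1.5)²] = 0.25052 kg·m²; centre at d = 0.6 m, so I = I_cm + Md² gives I = 0.25052 + (1.3)(0.6)² = 0.71852 kg·m².
Total I = 0.19484 + 1.5499 + 0.71852 = 2.4632 kg·m².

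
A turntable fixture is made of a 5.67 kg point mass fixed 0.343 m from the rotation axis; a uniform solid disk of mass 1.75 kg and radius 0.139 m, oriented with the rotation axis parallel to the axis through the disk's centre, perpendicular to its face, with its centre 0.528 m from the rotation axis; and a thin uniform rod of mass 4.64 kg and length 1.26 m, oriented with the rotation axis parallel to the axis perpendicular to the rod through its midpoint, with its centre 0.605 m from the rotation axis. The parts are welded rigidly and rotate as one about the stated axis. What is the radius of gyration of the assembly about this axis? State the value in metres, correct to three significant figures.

Point mass: I_cm = 0; centre at d = 0.343 m, so the parallel axis theorem gives I = 0 + (5.67)(0.343)² = 0.66707 kg·m².
Solid disk: I_cm = (1/2)MR² = (1/2)(1.75)(0.139)² = 0.016906 kg·m²; centre at d = 0.528 m, so the parallel axis theorem gives I = 0.016906 + (1.75)(0.528)² = 0.50478 kg·m².
Thin rod: I_cm = (1/12)ML² = (1/12)(4.64)(1.26)² = 0.61387 kg·m²; centre at d = 0.605 m, so the parallel axis theorem gives I = 0.61387 + (4.64)(0.605)² = 2.3122 kg·m².
Total I = 3.4841 kg·m²; total mass M = 12.06 kg.
k = √(I/M) = √(3.4841/12.06) = 0.53749 m.

0.537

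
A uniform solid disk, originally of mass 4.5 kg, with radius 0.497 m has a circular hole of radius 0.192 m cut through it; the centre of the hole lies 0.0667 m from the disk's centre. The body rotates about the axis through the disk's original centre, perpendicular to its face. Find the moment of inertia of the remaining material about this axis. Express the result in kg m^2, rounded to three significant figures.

Unpierced body about its centre: I₀ = (1/2)MR² = (1/2)(4.5)(0.497)² = 0.55577 kg m^2.
The removed disk has mass m = M·(r/R)² = (4.5)(0.192/0.497)² = 0.67159 kg (same uniform areal density).
Its moment of inertia about the rotation axis (parallel-axis theorem): I_hole = (1/2)mr² + md² = (1/2)(0.67159)(0.192)² + (0.67159)(0.0667)² = 0.015367 kg m^2.
Treating the hole as negative mass, I = I₀ − I_hole = 0.55577 − 0.015367 = 0.5404 kg m^2.

0.540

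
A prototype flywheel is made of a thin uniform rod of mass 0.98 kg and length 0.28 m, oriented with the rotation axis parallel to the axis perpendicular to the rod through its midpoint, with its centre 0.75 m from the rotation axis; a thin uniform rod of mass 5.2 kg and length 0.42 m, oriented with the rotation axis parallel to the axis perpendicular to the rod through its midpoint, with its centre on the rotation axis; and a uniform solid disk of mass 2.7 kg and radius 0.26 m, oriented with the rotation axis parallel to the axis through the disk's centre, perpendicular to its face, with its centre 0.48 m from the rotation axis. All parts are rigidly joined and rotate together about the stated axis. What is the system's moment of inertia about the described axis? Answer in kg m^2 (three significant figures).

1.35

Thin rod: I_cm = (1/12)ML² = (1/12)(0.98)(0.28)² = 0.0064027 kg m^2; centre at d = 0.75 m, so the parallel axis theorem gives I = 0.0064027 + (0.98)(0.75)² = 0.55765 kg m^2.
Thin rod: I_cm = (1/12)ML² = (1/12)(5.2)(0.42)² = 0.07644 kg m^2; axis through the centre, so I = 0.07644 kg m^2.
Solid disk: I_cm = (1/2)MR² = (1/2)(2.7)(0.26)² = 0.09126 kg m^2; centre at d = 0.48 m, so the parallel axis theorem gives I = 0.09126 + (2.7)(0.48)² = 0.71334 kg m^2.
Total I = 0.55765 + 0.07644 + 0.71334 = 1.3474 kg m^2.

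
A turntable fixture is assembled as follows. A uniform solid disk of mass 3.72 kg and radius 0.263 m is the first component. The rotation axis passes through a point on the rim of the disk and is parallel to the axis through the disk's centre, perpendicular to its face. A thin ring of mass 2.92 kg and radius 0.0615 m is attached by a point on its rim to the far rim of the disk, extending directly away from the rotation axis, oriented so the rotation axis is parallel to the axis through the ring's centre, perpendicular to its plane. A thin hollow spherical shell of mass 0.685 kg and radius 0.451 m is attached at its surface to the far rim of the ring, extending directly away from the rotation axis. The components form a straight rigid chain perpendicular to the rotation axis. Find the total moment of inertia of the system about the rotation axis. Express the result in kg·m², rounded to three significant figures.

2.33

Solid disk: I_cm = (1/2)MR² = (1/2)(3.72)(0.263)² = 0.12865 kg·m²; centre at d = 0.263 m, so the parallel axis theorem gives I = 0.12865 + (3.72)(0.263)² = 0.38596 kg·m².
Thin ring: I_cm = MR² = (2.92)(0.0615)² = 0.011044 kg·m²; centre at d = 0.263 + 0.263 + 0.0615 = 0.5875 m, so the parallel axis theorem gives I = 0.011044 + (2.92)(0.5875)² = 1.0189 kg·m².
Spherical shell: I_cm = (2/3)MR² = (2/3)(0.685)(0.451)² = 0.092886 kg·m²; centre at d = 0.263 + 0.263 + 0.0615 + 0.0615 + 0.451 = 1.1 m, so the parallel axis theorem gives I = 0.092886 + (0.685)(1.1)² = 0.92174 kg·m².
Total I = 0.38596 + 1.0189 + 0.92174 = 2.3266 kg·m².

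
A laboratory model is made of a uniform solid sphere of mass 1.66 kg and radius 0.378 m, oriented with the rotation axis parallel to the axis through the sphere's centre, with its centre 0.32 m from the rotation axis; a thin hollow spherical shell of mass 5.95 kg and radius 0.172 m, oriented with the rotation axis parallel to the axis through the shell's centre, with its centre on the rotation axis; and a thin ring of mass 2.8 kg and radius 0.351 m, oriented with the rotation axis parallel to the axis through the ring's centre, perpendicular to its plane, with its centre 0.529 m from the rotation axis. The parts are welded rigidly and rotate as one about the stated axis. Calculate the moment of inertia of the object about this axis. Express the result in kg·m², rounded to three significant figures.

Solid sphere: I_cm = (2/5)MR² = (2/5)(1.66)(0.378)² = 0.094875 kg·m²; centre at d = 0.32 m, so the parallel axis theorem gives I = 0.094875 + (1.66)(0.32)² = 0.26486 kg·m².
Spherical shell: I_cm = (2/3)MR² = (2/3)(5.95)(0.172)² = 0.11735 kg·m²; axis through the centre, so I = 0.11735 kg·m².
Thin ring: I_cm = MR² = (2.8)(0.351)² = 0.34496 kg·m²; centre at d = 0.529 m, so the parallel axis theorem gives I = 0.34496 + (2.8)(0.529)² = 1.1285 kg·m².
Total I = 0.26486 + 0.11735 + 1.1285 = 1.5107 kg·m².

1.51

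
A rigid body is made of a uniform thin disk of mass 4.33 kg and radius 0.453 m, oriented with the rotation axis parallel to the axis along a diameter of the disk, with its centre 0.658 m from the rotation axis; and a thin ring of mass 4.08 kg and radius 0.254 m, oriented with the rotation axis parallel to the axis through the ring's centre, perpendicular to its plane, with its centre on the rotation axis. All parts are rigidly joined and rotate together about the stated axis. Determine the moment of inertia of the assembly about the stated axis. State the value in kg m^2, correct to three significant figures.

2.36

Thin disk: I_cm = (1/4)MR² = (1/4)(4.33)(0.453)² = 0.22214 kg m^2; centre at d = 0.658 m, so the parallel axis theorem gives I = 0.22214 + (4.33)(0.658)² = 2.0969 kg m^2.
Thin ring: I_cm = MR² = (4.08)(0.254)² = 0.26323 kg m^2; axis through the centre, so I = 0.26323 kg m^2.
Total I = 2.0969 + 0.26323 = 2.3601 kg m^2.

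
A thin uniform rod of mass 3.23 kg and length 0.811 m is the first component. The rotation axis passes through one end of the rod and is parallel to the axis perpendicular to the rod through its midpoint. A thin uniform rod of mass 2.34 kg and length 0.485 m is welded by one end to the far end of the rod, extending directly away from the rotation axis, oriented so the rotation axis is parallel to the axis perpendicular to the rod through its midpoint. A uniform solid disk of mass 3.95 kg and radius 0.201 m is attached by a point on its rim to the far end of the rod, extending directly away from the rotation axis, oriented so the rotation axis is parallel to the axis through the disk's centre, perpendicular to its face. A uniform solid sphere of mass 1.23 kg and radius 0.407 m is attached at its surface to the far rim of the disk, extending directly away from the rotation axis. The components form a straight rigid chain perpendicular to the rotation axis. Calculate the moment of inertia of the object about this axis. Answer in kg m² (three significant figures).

17.8

Thin rod: I_cm = (1/12)ML² = (1/12)(3.23)(0.811)² = 0.17704 kg m²; centre at d = 0.4055 m, so I = I_cm + Md² gives I = 0.17704 + (3.23)(0.4055)² = 0.70815 kg m².
Thin rod: I_cm = (1/12)ML² = (1/12)(2.34)(0.485)² = 0.045869 kg m²; centre at d = 0.4055 + 0.4055 + 0.2425 = 1.0535 m, so I = I_cm + Md² gives I = 0.045869 + (2.34)(1.0535)² = 2.6429 kg m².
Solid disk: I_cm = (1/2)MR² = (1/2)(3.95)(0.201)² = 0.079792 kg m²; centre at d = 0.4055 + 0.4055 + 0.2425 + 0.2425 + 0.201 = 1.497 m, so I = I_cm + Md² gives I = 0.079792 + (3.95)(1.497)² = 8.9318 kg m².
Solid sphere: I_cm = (2/5)MR² = (2/5)(1.23)(0.407)² = 0.081499 kg m²; centre at d = 0.4055 + 0.4055 + 0.2425 + 0.2425 + 0.201 + 0.201 + 0.407 = 2.105 m, so I = I_cm + Md² gives I = 0.081499 + (1.23)(2.105)² = 5.5317 kg m².
Total I = 0.70815 + 2.6429 + 8.9318 + 5.5317 = 17.815 kg m².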